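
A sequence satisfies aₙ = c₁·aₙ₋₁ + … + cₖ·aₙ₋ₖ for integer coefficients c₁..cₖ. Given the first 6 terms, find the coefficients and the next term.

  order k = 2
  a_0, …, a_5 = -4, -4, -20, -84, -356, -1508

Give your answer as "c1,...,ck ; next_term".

4,1 ; -6388

  a_2 = 4·-4 + 1·-4 = -20
  a_3 = 4·-20 + 1·-4 = -84
  a_4 = 4·-84 + 1·-20 = -356
  a_5 = 4·-356 + 1·-84 = -1508
  a_6 = 4·-1508 + 1·-356 = -6388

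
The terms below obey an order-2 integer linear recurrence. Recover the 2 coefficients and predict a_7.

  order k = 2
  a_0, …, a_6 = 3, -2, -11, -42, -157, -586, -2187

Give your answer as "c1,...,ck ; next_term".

4,-1 ; -8162

  a_2 = 4·-2 + -1·3 = -11
  a_3 = 4·-11 + -1·-2 = -42
  a_4 = 4·-42 + -1·-11 = -157
  a_5 = 4·-157 + -1·-42 = -586
  a_6 = 4·-586 + -1·-157 = -2187
  a_7 = 4·-2187 + -1·-586 = -8162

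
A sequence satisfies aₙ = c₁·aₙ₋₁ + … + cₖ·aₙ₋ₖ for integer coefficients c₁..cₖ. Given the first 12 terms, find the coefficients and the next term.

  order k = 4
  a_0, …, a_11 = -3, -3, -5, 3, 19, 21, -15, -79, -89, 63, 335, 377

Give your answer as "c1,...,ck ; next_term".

  a_4 = 1·3 + -2·-5 + -1·-3 + -1·-3 = 19
  a_5 = 1·19 + -2·3 + -1·-5 + -1·-3 = 21
  a_6 = 1·21 + -2·19 + -1·3 + -1·-5 = -15
  a_7 = 1·-15 + -2·21 + -1·19 + -1·3 = -79
  a_8 = 1·-79 + -2·-15 + -1·21 + -1·19 = -89
  a_9 = 1·-89 + -2·-79 + -1·-15 + -1·21 = 63
  a_10 = 1·63 + -2·-89 + -1·-79 + -1·-15 = 335
  a_11 = 1·335 + -2·63 + -1·-89 + -1·-79 = 377
  a_12 = 1·377 + -2·335 + -1·63 + -1·-89 = -267

1,-2,-1,-1 ; -267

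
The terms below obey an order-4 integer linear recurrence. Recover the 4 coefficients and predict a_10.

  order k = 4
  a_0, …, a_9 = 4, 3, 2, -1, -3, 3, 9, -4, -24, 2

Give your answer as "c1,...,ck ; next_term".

0,-2,-1,1 ; 61

  a_4 = 0·-1 + -2·2 + -1·3 + 1·4 = -3
  a_5 = 0·-3 + -2·-1 + -1·2 + 1·3 = 3
  a_6 = 0·3 + -2·-3 + -1·-1 + 1·2 = 9
  a_7 = 0·9 + -2·3 + -1·-3 + 1·-1 = -4
  a_8 = 0·-4 + -2·9 + -1·3 + 1·-3 = -24
  a_9 = 0·-24 + -2·-4 + -1·9 + 1·3 = 2
  a_10 = 0·2 + -2·-24 + -1·-4 + 1·9 = 61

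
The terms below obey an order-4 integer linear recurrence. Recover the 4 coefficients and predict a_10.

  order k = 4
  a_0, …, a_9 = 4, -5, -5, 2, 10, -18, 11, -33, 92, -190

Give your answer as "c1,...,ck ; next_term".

-1,1,-1,3 ; 348

  a_4 = -1·2 + 1·-5 + -1·-5 + 3·4 = 10
  a_5 = -1·10 + 1·2 + -1·-5 + 3·-5 = -18
  a_6 = -1·-18 + 1·10 + -1·2 + 3·-5 = 11
  a_7 = -1·11 + 1·-18 + -1·10 + 3·2 = -33
  a_8 = -1·-33 + 1·11 + -1·-18 + 3·10 = 92
  a_9 = -1·92 + 1·-33 + -1·11 + 3·-18 = -190
  a_10 = -1·-190 + 1·92 + -1·-33 + 3·11 = 348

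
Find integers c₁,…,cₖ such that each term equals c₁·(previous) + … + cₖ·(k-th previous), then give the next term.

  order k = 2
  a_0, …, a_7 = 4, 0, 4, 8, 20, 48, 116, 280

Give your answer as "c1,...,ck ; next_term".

  a_2 = 2·0 + 1·4 = 4
  a_3 = 2·4 + 1·0 = 8
  a_4 = 2·8 + 1·4 = 20
  a_5 = 2·20 + 1·8 = 48
  a_6 = 2·48 + 1·20 = 116
  a_7 = 2·116 + 1·48 = 280
  a_8 = 2·280 + 1·116 = 676

2,1 ; 676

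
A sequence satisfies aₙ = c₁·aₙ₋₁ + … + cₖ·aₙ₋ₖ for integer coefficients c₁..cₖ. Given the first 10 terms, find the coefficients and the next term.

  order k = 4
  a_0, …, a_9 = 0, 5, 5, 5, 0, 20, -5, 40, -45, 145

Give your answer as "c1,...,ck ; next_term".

  a_4 = -1·5 + 1·5 + 0·5 + 3·0 = 0
  a_5 = -1·0 + 1·5 + 0·5 + 3·5 = 20
  a_6 = -1·20 + 1·0 + 0·5 + 3·5 = -5
  a_7 = -1·-5 + 1·20 + 0·0 + 3·5 = 40
  a_8 = -1·40 + 1·-5 + 0·20 + 3·0 = -45
  a_9 = -1·-45 + 1·40 + 0·-5 + 3·20 = 145
  a_10 = -1·145 + 1·-45 + 0·40 + 3·-5 = -205

-1,1,0,3 ; -205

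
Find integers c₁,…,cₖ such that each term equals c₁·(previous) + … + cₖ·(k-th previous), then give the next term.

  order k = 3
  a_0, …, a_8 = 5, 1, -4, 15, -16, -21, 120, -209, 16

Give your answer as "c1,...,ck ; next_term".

-2,-3,2 ; 835

  a_3 = -2·-4 + -3·1 + 2·5 = 15
  a_4 = -2·15 + -3·-4 + 2·1 = -16
  a_5 = -2·-16 + -3·15 + 2·-4 = -21
  a_6 = -2·-21 + -3·-16 + 2·15 = 120
  a_7 = -2·120 + -3·-21 + 2·-16 = -209
  a_8 = -2·-209 + -3·120 + 2·-21 = 16
  a_9 = -2·16 + -3·-209 + 2·120 = 835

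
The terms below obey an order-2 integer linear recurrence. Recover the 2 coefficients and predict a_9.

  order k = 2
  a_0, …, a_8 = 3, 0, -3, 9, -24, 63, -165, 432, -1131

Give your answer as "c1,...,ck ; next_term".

-3,-1 ; 2961

  a_2 = -3·0 + -1·3 = -3
  a_3 = -3·-3 + -1·0 = 9
  a_4 = -3·9 + -1·-3 = -24
  a_5 = -3·-24 + -1·9 = 63
  a_6 = -3·63 + -1·-24 = -165
  a_7 = -3·-165 + -1·63 = 432
  a_8 = -3·432 + -1·-165 = -1131
  a_9 = -3·-1131 + -1·432 = 2961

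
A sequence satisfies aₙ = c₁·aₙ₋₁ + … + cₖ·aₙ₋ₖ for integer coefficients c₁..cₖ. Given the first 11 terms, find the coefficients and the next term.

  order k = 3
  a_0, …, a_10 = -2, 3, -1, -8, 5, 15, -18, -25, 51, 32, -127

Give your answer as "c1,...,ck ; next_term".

0,-2,1 ; -13

  a_3 = 0·-1 + -2·3 + 1·-2 = -8
  a_4 = 0·-8 + -2·-1 + 1·3 = 5
  a_5 = 0·5 + -2·-8 + 1·-1 = 15
  a_6 = 0·15 + -2·5 + 1·-8 = -18
  a_7 = 0·-18 + -2·15 + 1·5 = -25
  a_8 = 0·-25 + -2·-18 + 1·15 = 51
  a_9 = 0·51 + -2·-25 + 1·-18 = 32
  a_10 = 0·32 + -2·51 + 1·-25 = -127
  a_11 = 0·-127 + -2·32 + 1·51 = -13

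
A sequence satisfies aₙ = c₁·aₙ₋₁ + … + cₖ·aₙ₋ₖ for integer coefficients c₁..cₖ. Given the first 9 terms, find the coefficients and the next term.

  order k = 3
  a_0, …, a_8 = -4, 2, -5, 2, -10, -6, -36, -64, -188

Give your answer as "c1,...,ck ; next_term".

2,2,-2 ; -432

  a_3 = 2·-5 + 2·2 + -2·-4 = 2
  a_4 = 2·2 + 2·-5 + -2·2 = -10
  a_5 = 2·-10 + 2·2 + -2·-5 = -6
  a_6 = 2·-6 + 2·-10 + -2·2 = -36
  a_7 = 2·-36 + 2·-6 + -2·-10 = -64
  a_8 = 2·-64 + 2·-36 + -2·-6 = -188
  a_9 = 2·-188 + 2·-64 + -2·-36 = -432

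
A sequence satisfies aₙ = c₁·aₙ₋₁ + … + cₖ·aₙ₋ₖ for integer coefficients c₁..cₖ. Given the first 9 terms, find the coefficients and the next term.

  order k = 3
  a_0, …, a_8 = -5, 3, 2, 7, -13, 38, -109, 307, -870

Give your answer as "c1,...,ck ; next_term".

-2,2,-1 ; 2463

  a_3 = -2·2 + 2·3 + -1·-5 = 7
  a_4 = -2·7 + 2·2 + -1·3 = -13
  a_5 = -2·-13 + 2·7 + -1·2 = 38
  a_6 = -2·38 + 2·-13 + -1·7 = -109
  a_7 = -2·-109 + 2·38 + -1·-13 = 307
  a_8 = -2·307 + 2·-109 + -1·38 = -870
  a_9 = -2·-870 + 2·307 + -1·-109 = 2463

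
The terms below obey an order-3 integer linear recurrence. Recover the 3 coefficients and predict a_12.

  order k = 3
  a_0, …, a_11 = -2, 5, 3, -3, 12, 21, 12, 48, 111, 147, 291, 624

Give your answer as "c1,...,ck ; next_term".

  a_3 = 1·3 + 0·5 + 3·-2 = -3
  a_4 = 1·-3 + 0·3 + 3·5 = 12
  a_5 = 1·12 + 0·-3 + 3·3 = 21
  a_6 = 1·21 + 0·12 + 3·-3 = 12
  a_7 = 1·12 + 0·21 + 3·12 = 48
  a_8 = 1·48 + 0·12 + 3·21 = 111
  a_9 = 1·111 + 0·48 + 3·12 = 147
  a_10 = 1·147 + 0·111 + 3·48 = 291
  a_11 = 1·291 + 0·147 + 3·111 = 624
  a_12 = 1·624 + 0·291 + 3·147 = 1065

1,0,3 ; 1065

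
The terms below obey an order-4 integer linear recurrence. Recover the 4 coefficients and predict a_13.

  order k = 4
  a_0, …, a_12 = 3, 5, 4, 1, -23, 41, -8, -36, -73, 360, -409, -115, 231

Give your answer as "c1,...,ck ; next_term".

-2,-3,-3,2 ; 1830

  a_4 = -2·1 + -3·4 + -3·5 + 2·3 = -23
  a_5 = -2·-23 + -3·1 + -3·4 + 2·5 = 41
  a_6 = -2·41 + -3·-23 + -3·1 + 2·4 = -8
  a_7 = -2·-8 + -3·41 + -3·-23 + 2·1 = -36
  a_8 = -2·-36 + -3·-8 + -3·41 + 2·-23 = -73
  a_9 = -2·-73 + -3·-36 + -3·-8 + 2·41 = 360
  a_10 = -2·360 + -3·-73 + -3·-36 + 2·-8 = -409
  a_11 = -2·-409 + -3·360 + -3·-73 + 2·-36 = -115
  a_12 = -2·-115 + -3·-409 + -3·360 + 2·-73 = 231
  a_13 = -2·231 + -3·-115 + -3·-409 + 2·360 = 1830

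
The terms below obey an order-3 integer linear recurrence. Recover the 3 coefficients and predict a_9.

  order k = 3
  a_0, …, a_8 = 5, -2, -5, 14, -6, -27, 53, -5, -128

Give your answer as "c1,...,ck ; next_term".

-1,-2,1 ; 191

  a_3 = -1·-5 + -2·-2 + 1·5 = 14
  a_4 = -1·14 + -2·-5 + 1·-2 = -6
  a_5 = -1·-6 + -2·14 + 1·-5 = -27
  a_6 = -1·-27 + -2·-6 + 1·14 = 53
  a_7 = -1·53 + -2·-27 + 1·-6 = -5
  a_8 = -1·-5 + -2·53 + 1·-27 = -128
  a_9 = -1·-128 + -2·-5 + 1·53 = 191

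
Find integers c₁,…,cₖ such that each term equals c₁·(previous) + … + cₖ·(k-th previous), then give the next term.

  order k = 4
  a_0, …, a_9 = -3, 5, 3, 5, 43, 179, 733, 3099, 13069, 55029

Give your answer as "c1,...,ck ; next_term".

4,0,4,-1 ; 231779

  a_4 = 4·5 + 0·3 + 4·5 + -1·-3 = 43
  a_5 = 4·43 + 0·5 + 4·3 + -1·5 = 179
  a_6 = 4·179 + 0·43 + 4·5 + -1·3 = 733
  a_7 = 4·733 + 0·179 + 4·43 + -1·5 = 3099
  a_8 = 4·3099 + 0·733 + 4·179 + -1·43 = 13069
  a_9 = 4·13069 + 0·3099 + 4·733 + -1·179 = 55029
  a_10 = 4·55029 + 0·13069 + 4·3099 + -1·733 = 231779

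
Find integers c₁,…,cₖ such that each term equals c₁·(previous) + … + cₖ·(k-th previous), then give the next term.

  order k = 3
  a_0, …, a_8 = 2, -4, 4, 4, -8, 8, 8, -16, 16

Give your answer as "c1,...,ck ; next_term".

0,0,2 ; 16

  a_3 = 0·4 + 0·-4 + 2·2 = 4
  a_4 = 0·4 + 0·4 + 2·-4 = -8
  a_5 = 0·-8 + 0·4 + 2·4 = 8
  a_6 = 0·8 + 0·-8 + 2·4 = 8
  a_7 = 0·8 + 0·8 + 2·-8 = -16
  a_8 = 0·-16 + 0·8 + 2·8 = 16
  a_9 = 0·16 + 0·-16 + 2·8 = 16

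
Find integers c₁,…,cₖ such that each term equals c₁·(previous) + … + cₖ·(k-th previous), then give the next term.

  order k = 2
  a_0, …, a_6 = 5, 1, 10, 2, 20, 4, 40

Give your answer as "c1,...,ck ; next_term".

0,2 ; 8

  a_2 = 0·1 + 2·5 = 10
  a_3 = 0·10 + 2·1 = 2
  a_4 = 0·2 + 2·10 = 20
  a_5 = 0·20 + 2·2 = 4
  a_6 = 0·4 + 2·20 = 40
  a_7 = 0·40 + 2·4 = 8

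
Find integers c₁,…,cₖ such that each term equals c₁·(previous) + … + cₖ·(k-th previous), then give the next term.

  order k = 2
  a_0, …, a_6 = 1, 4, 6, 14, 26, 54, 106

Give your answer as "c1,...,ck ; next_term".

1,2 ; 214

  a_2 = 1·4 + 2·1 = 6
  a_3 = 1·6 + 2·4 = 14
  a_4 = 1·14 + 2·6 = 26
  a_5 = 1·26 + 2·14 = 54
  a_6 = 1·54 + 2·26 = 106
  a_7 = 1·106 + 2·54 = 214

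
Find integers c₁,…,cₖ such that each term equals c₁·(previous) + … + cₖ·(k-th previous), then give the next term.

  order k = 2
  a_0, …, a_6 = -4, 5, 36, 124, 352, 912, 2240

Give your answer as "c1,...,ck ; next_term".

4,-4 ; 5312

  a_2 = 4·5 + -4·-4 = 36
  a_3 = 4·36 + -4·5 = 124
  a_4 = 4·124 + -4·36 = 352
  a_5 = 4·352 + -4·124 = 912
  a_6 = 4·912 + -4·352 = 2240
  a_7 = 4·2240 + -4·912 = 5312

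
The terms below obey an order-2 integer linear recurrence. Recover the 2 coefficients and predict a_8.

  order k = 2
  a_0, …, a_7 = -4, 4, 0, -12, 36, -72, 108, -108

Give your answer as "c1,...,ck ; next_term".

-3,-3 ; 0

  a_2 = -3·4 + -3·-4 = 0
  a_3 = -3·0 + -3·4 = -12
  a_4 = -3·-12 + -3·0 = 36
  a_5 = -3·36 + -3·-12 = -72
  a_6 = -3·-72 + -3·36 = 108
  a_7 = -3·108 + -3·-72 = -108
  a_8 = -3·-108 + -3·108 = 0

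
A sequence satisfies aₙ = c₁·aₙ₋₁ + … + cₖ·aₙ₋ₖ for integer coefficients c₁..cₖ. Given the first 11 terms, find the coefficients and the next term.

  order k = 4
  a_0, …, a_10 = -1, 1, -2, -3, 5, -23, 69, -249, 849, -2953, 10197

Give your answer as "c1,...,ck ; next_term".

-3,2,2,2 ; -35297

  a_4 = -3·-3 + 2·-2 + 2·1 + 2·-1 = 5
  a_5 = -3·5 + 2·-3 + 2·-2 + 2·1 = -23
  a_6 = -3·-23 + 2·5 + 2·-3 + 2·-2 = 69
  a_7 = -3·69 + 2·-23 + 2·5 + 2·-3 = -249
  a_8 = -3·-249 + 2·69 + 2·-23 + 2·5 = 849
  a_9 = -3·849 + 2·-249 + 2·69 + 2·-23 = -2953
  a_10 = -3·-2953 + 2·849 + 2·-249 + 2·69 = 10197
  a_11 = -3·10197 + 2·-2953 + 2·849 + 2·-249 = -35297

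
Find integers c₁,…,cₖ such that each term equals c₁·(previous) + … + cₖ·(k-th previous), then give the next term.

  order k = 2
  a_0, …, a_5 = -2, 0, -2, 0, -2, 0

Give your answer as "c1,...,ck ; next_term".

0,1 ; -2

  a_2 = 0·0 + 1·-2 = -2
  a_3 = 0·-2 + 1·0 = 0
  a_4 = 0·0 + 1·-2 = -2
  a_5 = 0·-2 + 1·0 = 0
  a_6 = 0·0 + 1·-2 = -2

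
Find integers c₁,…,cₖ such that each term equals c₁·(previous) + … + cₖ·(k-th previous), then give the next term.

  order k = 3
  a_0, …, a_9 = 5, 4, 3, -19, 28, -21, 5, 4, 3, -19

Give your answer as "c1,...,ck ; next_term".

  a_3 = -2·3 + -2·4 + -1·5 = -19
  a_4 = -2·-19 + -2·3 + -1·4 = 28
  a_5 = -2·28 + -2·-19 + -1·3 = -21
  a_6 = -2·-21 + -2·28 + -1·-19 = 5
  a_7 = -2·5 + -2·-21 + -1·28 = 4
  a_8 = -2·4 + -2·5 + -1·-21 = 3
  a_9 = -2·3 + -2·4 + -1·5 = -19
  a_10 = -2·-19 + -2·3 + -1·4 = 28

-2,-2,-1 ; 28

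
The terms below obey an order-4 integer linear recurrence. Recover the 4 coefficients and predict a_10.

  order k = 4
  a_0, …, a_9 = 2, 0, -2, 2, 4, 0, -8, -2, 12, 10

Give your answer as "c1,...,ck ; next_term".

  a_4 = 0·2 + -1·-2 + -1·0 + 1·2 = 4
  a_5 = 0·4 + -1·2 + -1·-2 + 1·0 = 0
  a_6 = 0·0 + -1·4 + -1·2 + 1·-2 = -8
  a_7 = 0·-8 + -1·0 + -1·4 + 1·2 = -2
  a_8 = 0·-2 + -1·-8 + -1·0 + 1·4 = 12
  a_9 = 0·12 + -1·-2 + -1·-8 + 1·0 = 10
  a_10 = 0·10 + -1·12 + -1·-2 + 1·-8 = -18

0,-1,-1,1 ; -18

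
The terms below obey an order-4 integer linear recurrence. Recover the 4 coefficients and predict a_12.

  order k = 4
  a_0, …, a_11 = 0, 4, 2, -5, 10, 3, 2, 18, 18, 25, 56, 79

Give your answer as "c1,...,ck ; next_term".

0,1,2,1 ; 124

  a_4 = 0·-5 + 1·2 + 2·4 + 1·0 = 10
  a_5 = 0·10 + 1·-5 + 2·2 + 1·4 = 3
  a_6 = 0·3 + 1·10 + 2·-5 + 1·2 = 2
  a_7 = 0·2 + 1·3 + 2·10 + 1·-5 = 18
  a_8 = 0·18 + 1·2 + 2·3 + 1·10 = 18
  a_9 = 0·18 + 1·18 + 2·2 + 1·3 = 25
  a_10 = 0·25 + 1·18 + 2·18 + 1·2 = 56
  a_11 = 0·56 + 1·25 + 2·18 + 1·18 = 79
  a_12 = 0·79 + 1·56 + 2·25 + 1·18 = 124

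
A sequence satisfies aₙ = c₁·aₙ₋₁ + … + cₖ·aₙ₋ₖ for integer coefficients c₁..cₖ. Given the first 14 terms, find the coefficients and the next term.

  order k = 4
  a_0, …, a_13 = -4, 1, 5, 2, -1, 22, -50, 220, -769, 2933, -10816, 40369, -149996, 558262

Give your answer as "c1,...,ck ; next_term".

  a_4 = -3·2 + 3·5 + 2·1 + 3·-4 = -1
  a_5 = -3·-1 + 3·2 + 2·5 + 3·1 = 22
  a_6 = -3·22 + 3·-1 + 2·2 + 3·5 = -50
  a_7 = -3·-50 + 3·22 + 2·-1 + 3·2 = 220
  a_8 = -3·220 + 3·-50 + 2·22 + 3·-1 = -769
  a_9 = -3·-769 + 3·220 + 2·-50 + 3·22 = 2933
  a_10 = -3·2933 + 3·-769 + 2·220 + 3·-50 = -10816
  a_11 = -3·-10816 + 3·2933 + 2·-769 + 3·220 = 40369
  a_12 = -3·40369 + 3·-10816 + 2·2933 + 3·-769 = -149996
  a_13 = -3·-149996 + 3·40369 + 2·-10816 + 3·2933 = 558262
  a_14 = -3·558262 + 3·-149996 + 2·40369 + 3·-10816 = -2076484

-3,3,2,3 ; -2076484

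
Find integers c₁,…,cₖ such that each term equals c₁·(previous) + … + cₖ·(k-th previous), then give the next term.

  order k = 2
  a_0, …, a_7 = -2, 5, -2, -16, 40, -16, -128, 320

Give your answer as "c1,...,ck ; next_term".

-2,-4 ; -128

  a_2 = -2·5 + -4·-2 = -2
  a_3 = -2·-2 + -4·5 = -16
  a_4 = -2·-16 + -4·-2 = 40
  a_5 = -2·40 + -4·-16 = -16
  a_6 = -2·-16 + -4·40 = -128
  a_7 = -2·-128 + -4·-16 = 320
  a_8 = -2·320 + -4·-128 = -128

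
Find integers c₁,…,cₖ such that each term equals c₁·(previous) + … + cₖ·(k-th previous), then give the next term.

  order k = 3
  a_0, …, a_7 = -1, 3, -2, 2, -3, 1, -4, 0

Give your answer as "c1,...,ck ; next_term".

1,1,-1 ; -5

  a_3 = 1·-2 + 1·3 + -1·-1 = 2
  a_4 = 1·2 + 1·-2 + -1·3 = -3
  a_5 = 1·-3 + 1·2 + -1·-2 = 1
  a_6 = 1·1 + 1·-3 + -1·2 = -4
  a_7 = 1·-4 + 1·1 + -1·-3 = 0
  a_8 = 1·0 + 1·-4 + -1·1 = -5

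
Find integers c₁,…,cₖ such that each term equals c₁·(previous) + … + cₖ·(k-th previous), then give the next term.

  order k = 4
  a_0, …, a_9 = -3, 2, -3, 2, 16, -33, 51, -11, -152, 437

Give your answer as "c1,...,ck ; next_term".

  a_4 = -1·2 + 0·-3 + 3·2 + -4·-3 = 16
  a_5 = -1·16 + 0·2 + 3·-3 + -4·2 = -33
  a_6 = -1·-33 + 0·16 + 3·2 + -4·-3 = 51
  a_7 = -1·51 + 0·-33 + 3·16 + -4·2 = -11
  a_8 = -1·-11 + 0·51 + 3·-33 + -4·16 = -152
  a_9 = -1·-152 + 0·-11 + 3·51 + -4·-33 = 437
  a_10 = -1·437 + 0·-152 + 3·-11 + -4·51 = -674

-1,0,3,-4 ; -674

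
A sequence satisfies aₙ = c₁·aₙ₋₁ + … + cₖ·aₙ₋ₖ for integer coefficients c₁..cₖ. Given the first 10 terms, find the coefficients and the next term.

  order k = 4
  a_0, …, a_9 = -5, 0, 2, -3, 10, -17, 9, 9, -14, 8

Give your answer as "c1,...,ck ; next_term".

  a_4 = -2·-3 + -3·2 + -3·0 + -2·-5 = 10
  a_5 = -2·10 + -3·-3 + -3·2 + -2·0 = -17
  a_6 = -2·-17 + -3·10 + -3·-3 + -2·2 = 9
  a_7 = -2·9 + -3·-17 + -3·10 + -2·-3 = 9
  a_8 = -2·9 + -3·9 + -3·-17 + -2·10 = -14
  a_9 = -2·-14 + -3·9 + -3·9 + -2·-17 = 8
  a_10 = -2·8 + -3·-14 + -3·9 + -2·9 = -19

-2,-3,-3,-2 ; -19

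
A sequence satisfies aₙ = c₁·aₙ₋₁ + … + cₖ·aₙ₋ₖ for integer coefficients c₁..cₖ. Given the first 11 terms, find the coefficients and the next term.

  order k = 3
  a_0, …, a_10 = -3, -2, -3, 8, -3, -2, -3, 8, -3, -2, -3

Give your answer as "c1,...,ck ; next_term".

  a_3 = -1·-3 + -1·-2 + -1·-3 = 8
  a_4 = -1·8 + -1·-3 + -1·-2 = -3
  a_5 = -1·-3 + -1·8 + -1·-3 = -2
  a_6 = -1·-2 + -1·-3 + -1·8 = -3
  a_7 = -1·-3 + -1·-2 + -1·-3 = 8
  a_8 = -1·8 + -1·-3 + -1·-2 = -3
  a_9 = -1·-3 + -1·8 + -1·-3 = -2
  a_10 = -1·-2 + -1·-3 + -1·8 = -3
  a_11 = -1·-3 + -1·-2 + -1·-3 = 8

-1,-1,-1 ; 8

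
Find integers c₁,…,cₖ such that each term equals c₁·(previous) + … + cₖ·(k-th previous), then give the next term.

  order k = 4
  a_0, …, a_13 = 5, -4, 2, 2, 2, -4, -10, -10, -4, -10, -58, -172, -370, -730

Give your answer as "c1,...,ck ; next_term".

3,-3,2,2 ; -1540

  a_4 = 3·2 + -3·2 + 2·-4 + 2·5 = 2
  a_5 = 3·2 + -3·2 + 2·2 + 2·-4 = -4
  a_6 = 3·-4 + -3·2 + 2·2 + 2·2 = -10
  a_7 = 3·-10 + -3·-4 + 2·2 + 2·2 = -10
  a_8 = 3·-10 + -3·-10 + 2·-4 + 2·2 = -4
  a_9 = 3·-4 + -3·-10 + 2·-10 + 2·-4 = -10
  a_10 = 3·-10 + -3·-4 + 2·-10 + 2·-10 = -58
  a_11 = 3·-58 + -3·-10 + 2·-4 + 2·-10 = -172
  a_12 = 3·-172 + -3·-58 + 2·-10 + 2·-4 = -370
  a_13 = 3·-370 + -3·-172 + 2·-58 + 2·-10 = -730
  a_14 = 3·-730 + -3·-370 + 2·-172 + 2·-58 = -1540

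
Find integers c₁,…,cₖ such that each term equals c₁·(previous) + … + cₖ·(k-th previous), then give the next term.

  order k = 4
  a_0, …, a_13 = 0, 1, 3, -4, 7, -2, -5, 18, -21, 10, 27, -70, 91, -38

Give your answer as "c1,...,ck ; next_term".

  a_4 = -2·-4 + -1·3 + 2·1 + 2·0 = 7
  a_5 = -2·7 + -1·-4 + 2·3 + 2·1 = -2
  a_6 = -2·-2 + -1·7 + 2·-4 + 2·3 = -5
  a_7 = -2·-5 + -1·-2 + 2·7 + 2·-4 = 18
  a_8 = -2·18 + -1·-5 + 2·-2 + 2·7 = -21
  a_9 = -2·-21 + -1·18 + 2·-5 + 2·-2 = 10
  a_10 = -2·10 + -1·-21 + 2·18 + 2·-5 = 27
  a_11 = -2·27 + -1·10 + 2·-21 + 2·18 = -70
  a_12 = -2·-70 + -1·27 + 2·10 + 2·-21 = 91
  a_13 = -2·91 + -1·-70 + 2·27 + 2·10 = -38
  a_14 = -2·-38 + -1·91 + 2·-70 + 2·27 = -101

-2,-1,2,2 ; -101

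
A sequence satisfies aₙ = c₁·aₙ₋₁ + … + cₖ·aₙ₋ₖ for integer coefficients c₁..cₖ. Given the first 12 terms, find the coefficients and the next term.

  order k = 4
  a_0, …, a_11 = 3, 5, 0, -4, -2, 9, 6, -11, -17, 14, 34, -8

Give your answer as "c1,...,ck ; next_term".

  a_4 = 0·-4 + -1·0 + -1·5 + 1·3 = -2
  a_5 = 0·-2 + -1·-4 + -1·0 + 1·5 = 9
  a_6 = 0·9 + -1·-2 + -1·-4 + 1·0 = 6
  a_7 = 0·6 + -1·9 + -1·-2 + 1·-4 = -11
  a_8 = 0·-11 + -1·6 + -1·9 + 1·-2 = -17
  a_9 = 0·-17 + -1·-11 + -1·6 + 1·9 = 14
  a_10 = 0·14 + -1·-17 + -1·-11 + 1·6 = 34
  a_11 = 0·34 + -1·14 + -1·-17 + 1·-11 = -8
  a_12 = 0·-8 + -1·34 + -1·14 + 1·-17 = -65

0,-1,-1,1 ; -65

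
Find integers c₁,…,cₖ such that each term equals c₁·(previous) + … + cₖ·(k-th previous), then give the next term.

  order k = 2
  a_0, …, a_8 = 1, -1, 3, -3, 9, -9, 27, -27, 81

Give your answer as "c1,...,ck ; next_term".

0,3 ; -81

  a_2 = 0·-1 + 3·1 = 3
  a_3 = 0·3 + 3·-1 = -3
  a_4 = 0·-3 + 3·3 = 9
  a_5 = 0·9 + 3·-3 = -9
  a_6 = 0·-9 + 3·9 = 27
  a_7 = 0·27 + 3·-9 = -27
  a_8 = 0·-27 + 3·27 = 81
  a_9 = 0·81 + 3·-27 = -81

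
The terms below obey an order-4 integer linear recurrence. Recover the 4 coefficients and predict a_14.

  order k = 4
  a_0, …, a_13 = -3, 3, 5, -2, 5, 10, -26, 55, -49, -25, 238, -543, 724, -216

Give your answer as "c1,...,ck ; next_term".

-2,-1,3,1 ; -1683

  a_4 = -2·-2 + -1·5 + 3·3 + 1·-3 = 5
  a_5 = -2·5 + -1·-2 + 3·5 + 1·3 = 10
  a_6 = -2·10 + -1·5 + 3·-2 + 1·5 = -26
  a_7 = -2·-26 + -1·10 + 3·5 + 1·-2 = 55
  a_8 = -2·55 + -1·-26 + 3·10 + 1·5 = -49
  a_9 = -2·-49 + -1·55 + 3·-26 + 1·10 = -25
  a_10 = -2·-25 + -1·-49 + 3·55 + 1·-26 = 238
  a_11 = -2·238 + -1·-25 + 3·-49 + 1·55 = -543
  a_12 = -2·-543 + -1·238 + 3·-25 + 1·-49 = 724
  a_13 = -2·724 + -1·-543 + 3·238 + 1·-25 = -216
  a_14 = -2·-216 + -1·724 + 3·-543 + 1·238 = -1683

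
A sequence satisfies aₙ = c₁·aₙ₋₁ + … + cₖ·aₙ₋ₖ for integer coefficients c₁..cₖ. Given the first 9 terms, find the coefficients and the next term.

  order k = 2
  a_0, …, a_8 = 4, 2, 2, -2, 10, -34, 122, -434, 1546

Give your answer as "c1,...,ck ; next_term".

-3,2 ; -5506

  a_2 = -3·2 + 2·4 = 2
  a_3 = -3·2 + 2·2 = -2
  a_4 = -3·-2 + 2·2 = 10
  a_5 = -3·10 + 2·-2 = -34
  a_6 = -3·-34 + 2·10 = 122
  a_7 = -3·122 + 2·-34 = -434
  a_8 = -3·-434 + 2·122 = 1546
  a_9 = -3·1546 + 2·-434 = -5506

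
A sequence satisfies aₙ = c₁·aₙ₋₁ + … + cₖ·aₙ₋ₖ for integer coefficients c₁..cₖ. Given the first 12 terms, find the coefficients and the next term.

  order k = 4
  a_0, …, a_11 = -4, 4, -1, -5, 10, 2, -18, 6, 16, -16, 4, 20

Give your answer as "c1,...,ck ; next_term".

0,-2,0,-2 ; -40

  a_4 = 0·-5 + -2·-1 + 0·4 + -2·-4 = 10
  a_5 = 0·10 + -2·-5 + 0·-1 + -2·4 = 2
  a_6 = 0·2 + -2·10 + 0·-5 + -2·-1 = -18
  a_7 = 0·-18 + -2·2 + 0·10 + -2·-5 = 6
  a_8 = 0·6 + -2·-18 + 0·2 + -2·10 = 16
  a_9 = 0·16 + -2·6 + 0·-18 + -2·2 = -16
  a_10 = 0·-16 + -2·16 + 0·6 + -2·-18 = 4
  a_11 = 0·4 + -2·-16 + 0·16 + -2·6 = 20
  a_12 = 0·20 + -2·4 + 0·-16 + -2·16 = -40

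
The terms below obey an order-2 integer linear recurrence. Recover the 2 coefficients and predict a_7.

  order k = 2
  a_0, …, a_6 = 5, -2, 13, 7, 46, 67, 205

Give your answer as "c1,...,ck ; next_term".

1,3 ; 406

  a_2 = 1·-2 + 3·5 = 13
  a_3 = 1·13 + 3·-2 = 7
  a_4 = 1·7 + 3·13 = 46
  a_5 = 1·46 + 3·7 = 67
  a_6 = 1·67 + 3·46 = 205
  a_7 = 1·205 + 3·67 = 406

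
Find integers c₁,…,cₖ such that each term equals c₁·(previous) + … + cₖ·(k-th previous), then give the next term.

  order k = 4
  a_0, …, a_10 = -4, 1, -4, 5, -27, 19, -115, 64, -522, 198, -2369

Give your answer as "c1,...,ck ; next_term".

0,4,1,3 ; 462

  a_4 = 0·5 + 4·-4 + 1·1 + 3·-4 = -27
  a_5 = 0·-27 + 4·5 + 1·-4 + 3·1 = 19
  a_6 = 0·19 + 4·-27 + 1·5 + 3·-4 = -115
  a_7 = 0·-115 + 4·19 + 1·-27 + 3·5 = 64
  a_8 = 0·64 + 4·-115 + 1·19 + 3·-27 = -522
  a_9 = 0·-522 + 4·64 + 1·-115 + 3·19 = 198
  a_10 = 0·198 + 4·-522 + 1·64 + 3·-115 = -2369
  a_11 = 0·-2369 + 4·198 + 1·-522 + 3·64 = 462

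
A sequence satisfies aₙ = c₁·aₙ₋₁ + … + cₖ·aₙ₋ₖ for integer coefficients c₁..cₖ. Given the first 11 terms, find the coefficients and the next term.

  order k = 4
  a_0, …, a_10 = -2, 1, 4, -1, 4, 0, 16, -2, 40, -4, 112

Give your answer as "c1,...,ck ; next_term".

0,2,0,2 ; -12

  a_4 = 0·-1 + 2·4 + 0·1 + 2·-2 = 4
  a_5 = 0·4 + 2·-1 + 0·4 + 2·1 = 0
  a_6 = 0·0 + 2·4 + 0·-1 + 2·4 = 16
  a_7 = 0·16 + 2·0 + 0·4 + 2·-1 = -2
  a_8 = 0·-2 + 2·16 + 0·0 + 2·4 = 40
  a_9 = 0·40 + 2·-2 + 0·16 + 2·0 = -4
  a_10 = 0·-4 + 2·40 + 0·-2 + 2·16 = 112
  a_11 = 0·112 + 2·-4 + 0·40 + 2·-2 = -12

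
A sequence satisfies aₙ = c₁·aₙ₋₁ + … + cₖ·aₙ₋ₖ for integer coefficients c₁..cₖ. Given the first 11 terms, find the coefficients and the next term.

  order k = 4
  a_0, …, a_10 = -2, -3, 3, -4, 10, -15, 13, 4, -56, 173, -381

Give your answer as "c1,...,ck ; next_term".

  a_4 = -3·-4 + -3·3 + -1·-3 + -2·-2 = 10
  a_5 = -3·10 + -3·-4 + -1·3 + -2·-3 = -15
  a_6 = -3·-15 + -3·10 + -1·-4 + -2·3 = 13
  a_7 = -3·13 + -3·-15 + -1·10 + -2·-4 = 4
  a_8 = -3·4 + -3·13 + -1·-15 + -2·10 = -56
  a_9 = -3·-56 + -3·4 + -1·13 + -2·-15 = 173
  a_10 = -3·173 + -3·-56 + -1·4 + -2·13 = -381
  a_11 = -3·-381 + -3·173 + -1·-56 + -2·4 = 672

-3,-3,-1,-2 ; 672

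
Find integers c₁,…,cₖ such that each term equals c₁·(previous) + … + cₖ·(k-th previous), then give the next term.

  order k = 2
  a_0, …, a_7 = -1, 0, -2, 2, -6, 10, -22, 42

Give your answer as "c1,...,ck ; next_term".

-1,2 ; -86

  a_2 = -1·0 + 2·-1 = -2
  a_3 = -1·-2 + 2·0 = 2
  a_4 = -1·2 + 2·-2 = -6
  a_5 = -1·-6 + 2·2 = 10
  a_6 = -1·10 + 2·-6 = -22
  a_7 = -1·-22 + 2·10 = 42
  a_8 = -1·42 + 2·-22 = -86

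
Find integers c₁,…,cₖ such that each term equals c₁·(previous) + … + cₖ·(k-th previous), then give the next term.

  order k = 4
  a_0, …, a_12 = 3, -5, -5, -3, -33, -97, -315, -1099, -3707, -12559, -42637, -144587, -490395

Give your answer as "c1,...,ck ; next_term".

  a_4 = 3·-3 + 1·-5 + 2·-5 + -3·3 = -33
  a_5 = 3·-33 + 1·-3 + 2·-5 + -3·-5 = -97
  a_6 = 3·-97 + 1·-33 + 2·-3 + -3·-5 = -315
  a_7 = 3·-315 + 1·-97 + 2·-33 + -3·-3 = -1099
  a_8 = 3·-1099 + 1·-315 + 2·-97 + -3·-33 = -3707
  a_9 = 3·-3707 + 1·-1099 + 2·-315 + -3·-97 = -12559
  a_10 = 3·-12559 + 1·-3707 + 2·-1099 + -3·-315 = -42637
  a_11 = 3·-42637 + 1·-12559 + 2·-3707 + -3·-1099 = -144587
  a_12 = 3·-144587 + 1·-42637 + 2·-12559 + -3·-3707 = -490395
  a_13 = 3·-490395 + 1·-144587 + 2·-42637 + -3·-12559 = -1663369

3,1,2,-3 ; -1663369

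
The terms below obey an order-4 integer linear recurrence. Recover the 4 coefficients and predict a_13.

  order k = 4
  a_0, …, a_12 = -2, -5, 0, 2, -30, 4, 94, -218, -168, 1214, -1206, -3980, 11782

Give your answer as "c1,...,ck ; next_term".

-1,-3,4,4 ; 190

  a_4 = -1·2 + -3·0 + 4·-5 + 4·-2 = -30
  a_5 = -1·-30 + -3·2 + 4·0 + 4·-5 = 4
  a_6 = -1·4 + -3·-30 + 4·2 + 4·0 = 94
  a_7 = -1·94 + -3·4 + 4·-30 + 4·2 = -218
  a_8 = -1·-218 + -3·94 + 4·4 + 4·-30 = -168
  a_9 = -1·-168 + -3·-218 + 4·94 + 4·4 = 1214
  a_10 = -1·1214 + -3·-168 + 4·-218 + 4·94 = -1206
  a_11 = -1·-1206 + -3·1214 + 4·-168 + 4·-218 = -3980
  a_12 = -1·-3980 + -3·-1206 + 4·1214 + 4·-168 = 11782
  a_13 = -1·11782 + -3·-3980 + 4·-1206 + 4·1214 = 190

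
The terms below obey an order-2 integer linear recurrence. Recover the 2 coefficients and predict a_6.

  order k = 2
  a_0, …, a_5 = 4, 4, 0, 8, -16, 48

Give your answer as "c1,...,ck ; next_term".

-2,2 ; -128

  a_2 = -2·4 + 2·4 = 0
  a_3 = -2·0 + 2·4 = 8
  a_4 = -2·8 + 2·0 = -16
  a_5 = -2·-16 + 2·8 = 48
  a_6 = -2·48 + 2·-16 = -128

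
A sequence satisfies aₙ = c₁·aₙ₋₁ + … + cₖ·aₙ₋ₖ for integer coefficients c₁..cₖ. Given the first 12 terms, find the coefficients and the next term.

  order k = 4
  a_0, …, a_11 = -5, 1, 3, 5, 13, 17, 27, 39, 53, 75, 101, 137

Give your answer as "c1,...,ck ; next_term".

1,1,0,-1 ; 185

  a_4 = 1·5 + 1·3 + 0·1 + -1·-5 = 13
  a_5 = 1·13 + 1·5 + 0·3 + -1·1 = 17
  a_6 = 1·17 + 1·13 + 0·5 + -1·3 = 27
  a_7 = 1·27 + 1·17 + 0·13 + -1·5 = 39
  a_8 = 1·39 + 1·27 + 0·17 + -1·13 = 53
  a_9 = 1·53 + 1·39 + 0·27 + -1·17 = 75
  a_10 = 1·75 + 1·53 + 0·39 + -1·27 = 101
  a_11 = 1·101 + 1·75 + 0·53 + -1·39 = 137
  a_12 = 1·137 + 1·101 + 0·75 + -1·53 = 185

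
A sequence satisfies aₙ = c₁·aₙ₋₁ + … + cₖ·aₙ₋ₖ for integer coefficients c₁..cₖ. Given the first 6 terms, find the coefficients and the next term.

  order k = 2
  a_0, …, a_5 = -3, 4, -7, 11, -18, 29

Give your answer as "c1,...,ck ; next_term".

-1,1 ; -47

  a_2 = -1·4 + 1·-3 = -7
  a_3 = -1·-7 + 1·4 = 11
  a_4 = -1·11 + 1·-7 = -18
  a_5 = -1·-18 + 1·11 = 29
  a_6 = -1·29 + 1·-18 = -47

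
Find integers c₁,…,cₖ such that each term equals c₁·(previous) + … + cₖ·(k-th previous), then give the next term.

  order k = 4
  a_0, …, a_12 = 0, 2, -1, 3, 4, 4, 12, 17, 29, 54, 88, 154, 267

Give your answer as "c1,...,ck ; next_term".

1,1,1,-1 ; 455

  a_4 = 1·3 + 1·-1 + 1·2 + -1·0 = 4
  a_5 = 1·4 + 1·3 + 1·-1 + -1·2 = 4
  a_6 = 1·4 + 1·4 + 1·3 + -1·-1 = 12
  a_7 = 1·12 + 1·4 + 1·4 + -1·3 = 17
  a_8 = 1·17 + 1·12 + 1·4 + -1·4 = 29
  a_9 = 1·29 + 1·17 + 1·12 + -1·4 = 54
  a_10 = 1·54 + 1·29 + 1·17 + -1·12 = 88
  a_11 = 1·88 + 1·54 + 1·29 + -1·17 = 154
  a_12 = 1·154 + 1·88 + 1·54 + -1·29 = 267
  a_13 = 1·267 + 1·154 + 1·88 + -1·54 = 455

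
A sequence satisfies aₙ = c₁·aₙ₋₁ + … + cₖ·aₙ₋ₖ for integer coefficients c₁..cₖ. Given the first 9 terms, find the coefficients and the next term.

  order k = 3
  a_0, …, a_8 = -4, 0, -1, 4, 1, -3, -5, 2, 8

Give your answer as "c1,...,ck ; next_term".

0,-1,-1 ; 3

  a_3 = 0·-1 + -1·0 + -1·-4 = 4
  a_4 = 0·4 + -1·-1 + -1·0 = 1
  a_5 = 0·1 + -1·4 + -1·-1 = -3
  a_6 = 0·-3 + -1·1 + -1·4 = -5
  a_7 = 0·-5 + -1·-3 + -1·1 = 2
  a_8 = 0·2 + -1·-5 + -1·-3 = 8
  a_9 = 0·8 + -1·2 + -1·-5 = 3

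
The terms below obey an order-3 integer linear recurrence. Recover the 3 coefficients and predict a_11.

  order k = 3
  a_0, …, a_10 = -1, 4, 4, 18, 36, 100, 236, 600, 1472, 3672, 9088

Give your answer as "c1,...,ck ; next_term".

  a_3 = 2·4 + 2·4 + -2·-1 = 18
  a_4 = 2·18 + 2·4 + -2·4 = 36
  a_5 = 2·36 + 2·18 + -2·4 = 100
  a_6 = 2·100 + 2·36 + -2·18 = 236
  a_7 = 2·236 + 2·100 + -2·36 = 600
  a_8 = 2·600 + 2·236 + -2·100 = 1472
  a_9 = 2·1472 + 2·600 + -2·236 = 3672
  a_10 = 2·3672 + 2·1472 + -2·600 = 9088
  a_11 = 2·9088 + 2·3672 + -2·1472 = 22576

2,2,-2 ; 22576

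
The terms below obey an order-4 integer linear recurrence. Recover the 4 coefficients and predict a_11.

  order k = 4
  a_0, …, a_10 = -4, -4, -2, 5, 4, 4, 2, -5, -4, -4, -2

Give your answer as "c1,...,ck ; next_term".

  a_4 = 0·5 + 0·-2 + 0·-4 + -1·-4 = 4
  a_5 = 0·4 + 0·5 + 0·-2 + -1·-4 = 4
  a_6 = 0·4 + 0·4 + 0·5 + -1·-2 = 2
  a_7 = 0·2 + 0·4 + 0·4 + -1·5 = -5
  a_8 = 0·-5 + 0·2 + 0·4 + -1·4 = -4
  a_9 = 0·-4 + 0·-5 + 0·2 + -1·4 = -4
  a_10 = 0·-4 + 0·-4 + 0·-5 + -1·2 = -2
  a_11 = 0·-2 + 0·-4 + 0·-4 + -1·-5 = 5

0,0,0,-1 ; 5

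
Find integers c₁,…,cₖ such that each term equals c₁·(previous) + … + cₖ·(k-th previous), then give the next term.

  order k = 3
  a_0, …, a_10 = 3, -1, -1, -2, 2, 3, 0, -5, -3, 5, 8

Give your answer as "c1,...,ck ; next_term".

  a_3 = 0·-1 + -1·-1 + -1·3 = -2
  a_4 = 0·-2 + -1·-1 + -1·-1 = 2
  a_5 = 0·2 + -1·-2 + -1·-1 = 3
  a_6 = 0·3 + -1·2 + -1·-2 = 0
  a_7 = 0·0 + -1·3 + -1·2 = -5
  a_8 = 0·-5 + -1·0 + -1·3 = -3
  a_9 = 0·-3 + -1·-5 + -1·0 = 5
  a_10 = 0·5 + -1·-3 + -1·-5 = 8
  a_11 = 0·8 + -1·5 + -1·-3 = -2

0,-1,-1 ; -2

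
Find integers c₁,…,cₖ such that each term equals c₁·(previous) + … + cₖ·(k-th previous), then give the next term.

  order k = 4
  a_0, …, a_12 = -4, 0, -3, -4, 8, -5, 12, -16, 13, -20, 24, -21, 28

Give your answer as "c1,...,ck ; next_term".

-1,0,-1,-1 ; -32

  a_4 = -1·-4 + 0·-3 + -1·0 + -1·-4 = 8
  a_5 = -1·8 + 0·-4 + -1·-3 + -1·0 = -5
  a_6 = -1·-5 + 0·8 + -1·-4 + -1·-3 = 12
  a_7 = -1·12 + 0·-5 + -1·8 + -1·-4 = -16
  a_8 = -1·-16 + 0·12 + -1·-5 + -1·8 = 13
  a_9 = -1·13 + 0·-16 + -1·12 + -1·-5 = -20
  a_10 = -1·-20 + 0·13 + -1·-16 + -1·12 = 24
  a_11 = -1·24 + 0·-20 + -1·13 + -1·-16 = -21
  a_12 = -1·-21 + 0·24 + -1·-20 + -1·13 = 28
  a_13 = -1·28 + 0·-21 + -1·24 + -1·-20 = -32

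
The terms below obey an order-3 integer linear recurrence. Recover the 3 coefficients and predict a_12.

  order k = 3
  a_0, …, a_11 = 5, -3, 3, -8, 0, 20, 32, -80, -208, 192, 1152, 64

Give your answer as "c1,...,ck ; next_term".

0,-4,-4 ; -5376

  a_3 = 0·3 + -4·-3 + -4·5 = -8
  a_4 = 0·-8 + -4·3 + -4·-3 = 0
  a_5 = 0·0 + -4·-8 + -4·3 = 20
  a_6 = 0·20 + -4·0 + -4·-8 = 32
  a_7 = 0·32 + -4·20 + -4·0 = -80
  a_8 = 0·-80 + -4·32 + -4·20 = -208
  a_9 = 0·-208 + -4·-80 + -4·32 = 192
  a_10 = 0·192 + -4·-208 + -4·-80 = 1152
  a_11 = 0·1152 + -4·192 + -4·-208 = 64
  a_12 = 0·64 + -4·1152 + -4·192 = -5376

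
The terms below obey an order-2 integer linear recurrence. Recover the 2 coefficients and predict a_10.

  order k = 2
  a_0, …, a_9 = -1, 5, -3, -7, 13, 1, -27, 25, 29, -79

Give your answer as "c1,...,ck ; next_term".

-1,-2 ; 21

  a_2 = -1·5 + -2·-1 = -3
  a_3 = -1·-3 + -2·5 = -7
  a_4 = -1·-7 + -2·-3 = 13
  a_5 = -1·13 + -2·-7 = 1
  a_6 = -1·1 + -2·13 = -27
  a_7 = -1·-27 + -2·1 = 25
  a_8 = -1·25 + -2·-27 = 29
  a_9 = -1·29 + -2·25 = -79
  a_10 = -1·-79 + -2·29 = 21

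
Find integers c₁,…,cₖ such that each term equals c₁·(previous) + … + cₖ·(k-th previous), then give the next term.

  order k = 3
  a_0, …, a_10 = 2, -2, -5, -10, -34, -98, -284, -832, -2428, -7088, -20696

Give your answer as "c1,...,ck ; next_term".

  a_3 = 2·-5 + 2·-2 + 2·2 = -10
  a_4 = 2·-10 + 2·-5 + 2·-2 = -34
  a_5 = 2·-34 + 2·-10 + 2·-5 = -98
  a_6 = 2·-98 + 2·-34 + 2·-10 = -284
  a_7 = 2·-284 + 2·-98 + 2·-34 = -832
  a_8 = 2·-832 + 2·-284 + 2·-98 = -2428
  a_9 = 2·-2428 + 2·-832 + 2·-284 = -7088
  a_10 = 2·-7088 + 2·-2428 + 2·-832 = -20696
  a_11 = 2·-20696 + 2·-7088 + 2·-2428 = -60424

2,2,2 ; -60424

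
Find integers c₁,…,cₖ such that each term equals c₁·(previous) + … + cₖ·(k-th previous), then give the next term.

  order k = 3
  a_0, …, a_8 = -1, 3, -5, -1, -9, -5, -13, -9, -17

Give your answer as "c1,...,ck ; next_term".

  a_3 = 1·-5 + 1·3 + -1·-1 = -1
  a_4 = 1·-1 + 1·-5 + -1·3 = -9
  a_5 = 1·-9 + 1·-1 + -1·-5 = -5
  a_6 = 1·-5 + 1·-9 + -1·-1 = -13
  a_7 = 1·-13 + 1·-5 + -1·-9 = -9
  a_8 = 1·-9 + 1·-13 + -1·-5 = -17
  a_9 = 1·-17 + 1·-9 + -1·-13 = -13

1,1,-1 ; -13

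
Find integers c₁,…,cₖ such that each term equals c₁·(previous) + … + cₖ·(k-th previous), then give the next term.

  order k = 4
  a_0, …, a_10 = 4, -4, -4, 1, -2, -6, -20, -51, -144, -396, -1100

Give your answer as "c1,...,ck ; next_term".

2,2,0,1 ; -3043

  a_4 = 2·1 + 2·-4 + 0·-4 + 1·4 = -2
  a_5 = 2·-2 + 2·1 + 0·-4 + 1·-4 = -6
  a_6 = 2·-6 + 2·-2 + 0·1 + 1·-4 = -20
  a_7 = 2·-20 + 2·-6 + 0·-2 + 1·1 = -51
  a_8 = 2·-51 + 2·-20 + 0·-6 + 1·-2 = -144
  a_9 = 2·-144 + 2·-51 + 0·-20 + 1·-6 = -396
  a_10 = 2·-396 + 2·-144 + 0·-51 + 1·-20 = -1100
  a_11 = 2·-1100 + 2·-396 + 0·-144 + 1·-51 = -3043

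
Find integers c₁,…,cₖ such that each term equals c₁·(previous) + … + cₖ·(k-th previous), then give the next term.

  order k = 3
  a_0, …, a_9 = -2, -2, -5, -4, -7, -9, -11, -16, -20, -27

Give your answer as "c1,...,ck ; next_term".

  a_3 = 0·-5 + 1·-2 + 1·-2 = -4
  a_4 = 0·-4 + 1·-5 + 1·-2 = -7
  a_5 = 0·-7 + 1·-4 + 1·-5 = -9
  a_6 = 0·-9 + 1·-7 + 1·-4 = -11
  a_7 = 0·-11 + 1·-9 + 1·-7 = -16
  a_8 = 0·-16 + 1·-11 + 1·-9 = -20
  a_9 = 0·-20 + 1·-16 + 1·-11 = -27
  a_10 = 0·-27 + 1·-20 + 1·-16 = -36

0,1,1 ; -36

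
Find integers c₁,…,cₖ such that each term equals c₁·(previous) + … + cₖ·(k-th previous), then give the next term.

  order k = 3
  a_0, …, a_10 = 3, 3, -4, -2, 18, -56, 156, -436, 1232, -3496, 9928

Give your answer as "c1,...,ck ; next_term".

  a_3 = -4·-4 + -4·3 + -2·3 = -2
  a_4 = -4·-2 + -4·-4 + -2·3 = 18
  a_5 = -4·18 + -4·-2 + -2·-4 = -56
  a_6 = -4·-56 + -4·18 + -2·-2 = 156
  a_7 = -4·156 + -4·-56 + -2·18 = -436
  a_8 = -4·-436 + -4·156 + -2·-56 = 1232
  a_9 = -4·1232 + -4·-436 + -2·156 = -3496
  a_10 = -4·-3496 + -4·1232 + -2·-436 = 9928
  a_11 = -4·9928 + -4·-3496 + -2·1232 = -28192

-4,-4,-2 ; -28192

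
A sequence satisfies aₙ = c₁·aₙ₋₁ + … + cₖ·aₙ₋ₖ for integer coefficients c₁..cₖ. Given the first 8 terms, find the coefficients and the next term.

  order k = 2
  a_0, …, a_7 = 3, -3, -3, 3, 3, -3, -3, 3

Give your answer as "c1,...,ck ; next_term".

  a_2 = 0·-3 + -1·3 = -3
  a_3 = 0·-3 + -1·-3 = 3
  a_4 = 0·3 + -1·-3 = 3
  a_5 = 0·3 + -1·3 = -3
  a_6 = 0·-3 + -1·3 = -3
  a_7 = 0·-3 + -1·-3 = 3
  a_8 = 0·3 + -1·-3 = 3

0,-1 ; 3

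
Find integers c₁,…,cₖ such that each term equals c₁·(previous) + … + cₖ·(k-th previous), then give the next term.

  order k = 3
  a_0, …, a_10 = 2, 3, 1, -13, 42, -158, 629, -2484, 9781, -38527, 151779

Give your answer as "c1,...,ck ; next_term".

  a_3 = -4·1 + -1·3 + -3·2 = -13
  a_4 = -4·-13 + -1·1 + -3·3 = 42
  a_5 = -4·42 + -1·-13 + -3·1 = -158
  a_6 = -4·-158 + -1·42 + -3·-13 = 629
  a_7 = -4·629 + -1·-158 + -3·42 = -2484
  a_8 = -4·-2484 + -1·629 + -3·-158 = 9781
  a_9 = -4·9781 + -1·-2484 + -3·629 = -38527
  a_10 = -4·-38527 + -1·9781 + -3·-2484 = 151779
  a_11 = -4·151779 + -1·-38527 + -3·9781 = -597932

-4,-1,-3 ; -597932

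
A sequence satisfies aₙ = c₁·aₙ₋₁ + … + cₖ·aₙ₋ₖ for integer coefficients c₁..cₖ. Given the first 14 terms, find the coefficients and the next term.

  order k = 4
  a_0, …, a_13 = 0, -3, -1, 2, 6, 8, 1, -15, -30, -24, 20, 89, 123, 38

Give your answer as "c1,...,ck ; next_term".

  a_4 = 1·2 + -1·-1 + -1·-3 + -1·0 = 6
  a_5 = 1·6 + -1·2 + -1·-1 + -1·-3 = 8
  a_6 = 1·8 + -1·6 + -1·2 + -1·-1 = 1
  a_7 = 1·1 + -1·8 + -1·6 + -1·2 = -15
  a_8 = 1·-15 + -1·1 + -1·8 + -1·6 = -30
  a_9 = 1·-30 + -1·-15 + -1·1 + -1·8 = -24
  a_10 = 1·-24 + -1·-30 + -1·-15 + -1·1 = 20
  a_11 = 1·20 + -1·-24 + -1·-30 + -1·-15 = 89
  a_12 = 1·89 + -1·20 + -1·-24 + -1·-30 = 123
  a_13 = 1·123 + -1·89 + -1·20 + -1·-24 = 38
  a_14 = 1·38 + -1·123 + -1·89 + -1·20 = -194

1,-1,-1,-1 ; -194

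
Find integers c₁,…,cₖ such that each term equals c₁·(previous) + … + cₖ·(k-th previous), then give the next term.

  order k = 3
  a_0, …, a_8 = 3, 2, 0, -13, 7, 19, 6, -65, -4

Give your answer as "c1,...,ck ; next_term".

  a_3 = -1·0 + -2·2 + -3·3 = -13
  a_4 = -1·-13 + -2·0 + -3·2 = 7
  a_5 = -1·7 + -2·-13 + -3·0 = 19
  a_6 = -1·19 + -2·7 + -3·-13 = 6
  a_7 = -1·6 + -2·19 + -3·7 = -65
  a_8 = -1·-65 + -2·6 + -3·19 = -4
  a_9 = -1·-4 + -2·-65 + -3·6 = 116

-1,-2,-3 ; 116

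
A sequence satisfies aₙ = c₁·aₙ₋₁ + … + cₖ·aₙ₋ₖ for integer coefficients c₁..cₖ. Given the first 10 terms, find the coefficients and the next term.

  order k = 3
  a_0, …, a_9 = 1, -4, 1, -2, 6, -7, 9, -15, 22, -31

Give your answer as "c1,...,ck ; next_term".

  a_3 = -1·1 + 0·-4 + -1·1 = -2
  a_4 = -1·-2 + 0·1 + -1·-4 = 6
  a_5 = -1·6 + 0·-2 + -1·1 = -7
  a_6 = -1·-7 + 0·6 + -1·-2 = 9
  a_7 = -1·9 + 0·-7 + -1·6 = -15
  a_8 = -1·-15 + 0·9 + -1·-7 = 22
  a_9 = -1·22 + 0·-15 + -1·9 = -31
  a_10 = -1·-31 + 0·22 + -1·-15 = 46

-1,0,-1 ; 46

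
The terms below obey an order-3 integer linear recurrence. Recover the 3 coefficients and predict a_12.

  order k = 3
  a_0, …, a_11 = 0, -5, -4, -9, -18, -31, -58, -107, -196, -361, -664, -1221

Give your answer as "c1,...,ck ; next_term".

1,1,1 ; -2246

  a_3 = 1·-4 + 1·-5 + 1·0 = -9
  a_4 = 1·-9 + 1·-4 + 1·-5 = -18
  a_5 = 1·-18 + 1·-9 + 1·-4 = -31
  a_6 = 1·-31 + 1·-18 + 1·-9 = -58
  a_7 = 1·-58 + 1·-31 + 1·-18 = -107
  a_8 = 1·-107 + 1·-58 + 1·-31 = -196
  a_9 = 1·-196 + 1·-107 + 1·-58 = -361
  a_10 = 1·-361 + 1·-196 + 1·-107 = -664
  a_11 = 1·-664 + 1·-361 + 1·-196 = -1221
  a_12 = 1·-1221 + 1·-664 + 1·-361 = -2246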